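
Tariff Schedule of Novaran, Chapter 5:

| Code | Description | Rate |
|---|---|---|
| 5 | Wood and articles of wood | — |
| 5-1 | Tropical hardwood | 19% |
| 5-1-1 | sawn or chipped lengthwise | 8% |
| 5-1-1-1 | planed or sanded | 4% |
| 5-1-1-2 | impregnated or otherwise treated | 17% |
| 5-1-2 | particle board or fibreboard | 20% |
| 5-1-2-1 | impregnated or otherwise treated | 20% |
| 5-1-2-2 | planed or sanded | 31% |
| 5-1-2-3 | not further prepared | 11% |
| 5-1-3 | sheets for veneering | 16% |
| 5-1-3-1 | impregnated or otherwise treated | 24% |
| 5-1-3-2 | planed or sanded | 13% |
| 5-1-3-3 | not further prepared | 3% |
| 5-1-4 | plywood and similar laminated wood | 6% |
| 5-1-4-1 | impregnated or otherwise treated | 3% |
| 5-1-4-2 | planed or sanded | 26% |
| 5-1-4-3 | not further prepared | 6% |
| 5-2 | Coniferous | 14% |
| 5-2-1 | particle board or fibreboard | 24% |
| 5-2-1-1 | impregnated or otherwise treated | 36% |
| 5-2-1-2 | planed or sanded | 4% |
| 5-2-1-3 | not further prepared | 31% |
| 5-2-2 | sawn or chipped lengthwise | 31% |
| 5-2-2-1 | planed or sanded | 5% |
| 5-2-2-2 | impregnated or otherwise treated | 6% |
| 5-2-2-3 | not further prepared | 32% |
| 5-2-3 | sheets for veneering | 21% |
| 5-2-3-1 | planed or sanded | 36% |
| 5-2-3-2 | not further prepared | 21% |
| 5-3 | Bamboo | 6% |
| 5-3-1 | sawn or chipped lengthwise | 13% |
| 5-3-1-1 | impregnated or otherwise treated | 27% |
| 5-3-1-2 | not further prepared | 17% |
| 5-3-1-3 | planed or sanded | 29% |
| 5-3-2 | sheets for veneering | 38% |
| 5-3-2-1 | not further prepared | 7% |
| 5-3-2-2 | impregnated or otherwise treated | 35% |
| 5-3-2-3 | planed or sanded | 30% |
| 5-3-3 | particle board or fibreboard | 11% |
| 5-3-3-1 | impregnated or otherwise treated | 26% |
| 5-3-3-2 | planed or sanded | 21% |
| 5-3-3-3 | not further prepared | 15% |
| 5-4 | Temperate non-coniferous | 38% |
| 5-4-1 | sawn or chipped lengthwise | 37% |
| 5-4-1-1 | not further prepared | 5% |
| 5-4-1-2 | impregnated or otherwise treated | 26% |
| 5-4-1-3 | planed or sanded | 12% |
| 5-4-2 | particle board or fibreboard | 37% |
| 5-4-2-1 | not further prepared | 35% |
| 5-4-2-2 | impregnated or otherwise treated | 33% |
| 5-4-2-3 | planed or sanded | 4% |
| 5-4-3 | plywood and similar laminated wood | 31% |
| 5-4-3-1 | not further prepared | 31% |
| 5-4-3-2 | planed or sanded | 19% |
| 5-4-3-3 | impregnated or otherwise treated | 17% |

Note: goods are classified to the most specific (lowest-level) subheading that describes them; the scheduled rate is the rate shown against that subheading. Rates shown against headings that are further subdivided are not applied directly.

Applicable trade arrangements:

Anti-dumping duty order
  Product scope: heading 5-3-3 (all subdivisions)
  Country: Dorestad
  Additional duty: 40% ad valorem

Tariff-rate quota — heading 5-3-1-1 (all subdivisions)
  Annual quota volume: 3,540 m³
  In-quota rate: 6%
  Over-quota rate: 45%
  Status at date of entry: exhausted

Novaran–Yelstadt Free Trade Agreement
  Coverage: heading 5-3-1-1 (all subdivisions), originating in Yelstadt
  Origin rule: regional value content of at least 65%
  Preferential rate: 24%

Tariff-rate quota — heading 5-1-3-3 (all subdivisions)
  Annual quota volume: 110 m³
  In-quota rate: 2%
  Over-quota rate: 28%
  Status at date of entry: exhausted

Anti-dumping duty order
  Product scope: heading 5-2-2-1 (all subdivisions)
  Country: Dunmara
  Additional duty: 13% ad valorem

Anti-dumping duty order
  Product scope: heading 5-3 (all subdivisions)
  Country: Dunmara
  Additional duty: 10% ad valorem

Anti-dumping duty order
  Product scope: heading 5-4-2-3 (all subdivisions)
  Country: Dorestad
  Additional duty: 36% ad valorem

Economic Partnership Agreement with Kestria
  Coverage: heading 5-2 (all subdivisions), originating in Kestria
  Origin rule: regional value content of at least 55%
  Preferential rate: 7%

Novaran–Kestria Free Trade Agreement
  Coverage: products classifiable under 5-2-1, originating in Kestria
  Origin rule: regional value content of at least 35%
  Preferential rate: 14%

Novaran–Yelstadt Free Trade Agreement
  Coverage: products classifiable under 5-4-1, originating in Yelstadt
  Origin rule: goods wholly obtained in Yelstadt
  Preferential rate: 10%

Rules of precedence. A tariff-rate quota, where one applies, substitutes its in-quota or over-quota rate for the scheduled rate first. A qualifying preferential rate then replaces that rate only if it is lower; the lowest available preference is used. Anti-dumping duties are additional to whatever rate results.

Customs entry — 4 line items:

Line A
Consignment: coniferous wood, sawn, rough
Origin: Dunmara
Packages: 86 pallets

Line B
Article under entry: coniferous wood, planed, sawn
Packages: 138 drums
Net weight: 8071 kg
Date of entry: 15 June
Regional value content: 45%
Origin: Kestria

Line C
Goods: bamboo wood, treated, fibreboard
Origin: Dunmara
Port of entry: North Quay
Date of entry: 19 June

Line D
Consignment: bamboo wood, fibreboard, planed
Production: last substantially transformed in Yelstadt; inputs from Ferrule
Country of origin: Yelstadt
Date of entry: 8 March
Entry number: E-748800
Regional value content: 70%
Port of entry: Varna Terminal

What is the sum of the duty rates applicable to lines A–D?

Line A: coniferous → 5-2; sawn → 5-2-2; rough → 5-2-2-3. Scheduled 32%. No special measure applies. → 32%.
Line B: coniferous → 5-2; sawn → 5-2-2; planed → 5-2-2-1. Scheduled 5%. Kestria agreement on 5-2: RVC < 55%; Kestria agreement on 5-2-1: 5-2-2-1 not covered. → 5%.
Line C: bamboo → 5-3; fibreboard → 5-3-3; treated → 5-3-3-1. Scheduled 26%. anti-dumping (Dunmara, 5-3): +10%; total 26% + 10% = 36%. → 36%.
Line D: bamboo → 5-3; fibreboard → 5-3-3; planed → 5-3-3-2. Scheduled 21%. Yelstadt agreement on 5-3-1-1: 5-3-3-2 not covered; Yelstadt agreement on 5-4-1: 5-3-3-2 not covered. → 21%.
Sum: 32% + 5% + 36% + 21% = 94%.

94%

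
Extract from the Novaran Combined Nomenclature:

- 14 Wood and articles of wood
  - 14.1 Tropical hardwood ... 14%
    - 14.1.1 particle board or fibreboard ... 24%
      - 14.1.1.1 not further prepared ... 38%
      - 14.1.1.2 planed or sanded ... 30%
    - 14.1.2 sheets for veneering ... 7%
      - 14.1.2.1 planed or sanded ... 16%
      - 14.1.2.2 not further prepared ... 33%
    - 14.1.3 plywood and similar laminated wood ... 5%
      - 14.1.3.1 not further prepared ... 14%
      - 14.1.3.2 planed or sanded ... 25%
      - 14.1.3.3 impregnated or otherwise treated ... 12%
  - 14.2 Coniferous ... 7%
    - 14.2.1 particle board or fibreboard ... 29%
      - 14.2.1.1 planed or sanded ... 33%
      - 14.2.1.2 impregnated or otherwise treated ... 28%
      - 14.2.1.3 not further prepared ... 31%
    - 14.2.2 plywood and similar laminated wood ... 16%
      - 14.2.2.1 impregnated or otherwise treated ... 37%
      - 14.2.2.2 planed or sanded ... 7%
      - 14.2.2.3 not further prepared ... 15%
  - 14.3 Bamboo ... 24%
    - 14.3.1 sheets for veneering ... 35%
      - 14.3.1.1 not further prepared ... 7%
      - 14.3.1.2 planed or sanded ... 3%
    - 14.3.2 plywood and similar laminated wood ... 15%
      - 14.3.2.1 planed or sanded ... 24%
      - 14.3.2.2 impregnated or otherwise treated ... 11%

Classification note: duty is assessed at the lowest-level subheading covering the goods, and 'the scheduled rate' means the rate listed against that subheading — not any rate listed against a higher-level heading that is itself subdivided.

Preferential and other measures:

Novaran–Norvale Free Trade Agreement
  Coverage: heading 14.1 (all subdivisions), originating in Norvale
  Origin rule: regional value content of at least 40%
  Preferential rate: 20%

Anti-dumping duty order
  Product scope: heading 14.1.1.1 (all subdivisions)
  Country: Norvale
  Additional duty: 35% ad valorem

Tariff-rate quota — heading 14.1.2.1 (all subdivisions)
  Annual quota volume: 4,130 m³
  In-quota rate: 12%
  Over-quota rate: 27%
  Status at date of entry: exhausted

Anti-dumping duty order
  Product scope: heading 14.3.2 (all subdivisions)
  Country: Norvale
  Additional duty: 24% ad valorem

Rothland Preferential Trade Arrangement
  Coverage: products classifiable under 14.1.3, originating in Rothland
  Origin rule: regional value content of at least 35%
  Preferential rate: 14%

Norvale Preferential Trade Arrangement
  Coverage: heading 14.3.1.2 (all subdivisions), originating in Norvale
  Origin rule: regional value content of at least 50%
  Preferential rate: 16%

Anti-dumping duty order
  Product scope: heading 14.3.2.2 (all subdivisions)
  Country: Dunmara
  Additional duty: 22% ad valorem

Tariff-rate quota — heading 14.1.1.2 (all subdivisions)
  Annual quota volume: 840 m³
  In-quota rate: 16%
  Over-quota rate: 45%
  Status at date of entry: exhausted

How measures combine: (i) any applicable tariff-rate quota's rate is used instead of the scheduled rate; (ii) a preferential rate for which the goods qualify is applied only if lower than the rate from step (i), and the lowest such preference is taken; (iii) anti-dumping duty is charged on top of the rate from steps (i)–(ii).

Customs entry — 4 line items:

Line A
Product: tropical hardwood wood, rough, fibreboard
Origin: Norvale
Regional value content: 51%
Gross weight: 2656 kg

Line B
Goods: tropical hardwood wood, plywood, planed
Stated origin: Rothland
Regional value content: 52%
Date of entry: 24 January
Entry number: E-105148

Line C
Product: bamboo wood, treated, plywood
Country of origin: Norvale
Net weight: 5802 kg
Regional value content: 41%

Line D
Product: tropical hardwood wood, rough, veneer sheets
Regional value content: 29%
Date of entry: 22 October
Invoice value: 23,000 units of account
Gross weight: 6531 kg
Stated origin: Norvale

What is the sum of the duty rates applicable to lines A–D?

137%

Line A: tropical hardwood → 14.1; fibreboard → 14.1.1; rough → 14.1.1.1. Scheduled 38%. Norvale agreement on 14.1: RVC ≥ 40% → 20% available; Norvale agreement on 14.3.1.2: 14.1.1.1 not covered; preferential 20%; anti-dumping (Norvale, 14.1.1.1): +35%; total 20% + 35% = 55%. → 55%.
Line B: tropical hardwood → 14.1; plywood → 14.1.3; planed → 14.1.3.2. Scheduled 25%. Rothland agreement on 14.1.3: RVC ≥ 35% → 14% available; preferential 14%. → 14%.
Line C: bamboo → 14.3; plywood → 14.3.2; treated → 14.3.2.2. Scheduled 11%. Norvale agreement on 14.1: 14.3.2.2 not covered; Norvale agreement on 14.3.1.2: 14.3.2.2 not covered; anti-dumping (Norvale, 14.3.2): +24%; total 11% + 24% = 35%. → 35%.
Line D: tropical hardwood → 14.1; veneer sheets → 14.1.2; rough → 14.1.2.2. Scheduled 33%. Norvale agreement on 14.1: RVC < 40%; Norvale agreement on 14.3.1.2: 14.1.2.2 not covered. → 33%.
Sum: 55% + 14% + 35% + 33% = 137%.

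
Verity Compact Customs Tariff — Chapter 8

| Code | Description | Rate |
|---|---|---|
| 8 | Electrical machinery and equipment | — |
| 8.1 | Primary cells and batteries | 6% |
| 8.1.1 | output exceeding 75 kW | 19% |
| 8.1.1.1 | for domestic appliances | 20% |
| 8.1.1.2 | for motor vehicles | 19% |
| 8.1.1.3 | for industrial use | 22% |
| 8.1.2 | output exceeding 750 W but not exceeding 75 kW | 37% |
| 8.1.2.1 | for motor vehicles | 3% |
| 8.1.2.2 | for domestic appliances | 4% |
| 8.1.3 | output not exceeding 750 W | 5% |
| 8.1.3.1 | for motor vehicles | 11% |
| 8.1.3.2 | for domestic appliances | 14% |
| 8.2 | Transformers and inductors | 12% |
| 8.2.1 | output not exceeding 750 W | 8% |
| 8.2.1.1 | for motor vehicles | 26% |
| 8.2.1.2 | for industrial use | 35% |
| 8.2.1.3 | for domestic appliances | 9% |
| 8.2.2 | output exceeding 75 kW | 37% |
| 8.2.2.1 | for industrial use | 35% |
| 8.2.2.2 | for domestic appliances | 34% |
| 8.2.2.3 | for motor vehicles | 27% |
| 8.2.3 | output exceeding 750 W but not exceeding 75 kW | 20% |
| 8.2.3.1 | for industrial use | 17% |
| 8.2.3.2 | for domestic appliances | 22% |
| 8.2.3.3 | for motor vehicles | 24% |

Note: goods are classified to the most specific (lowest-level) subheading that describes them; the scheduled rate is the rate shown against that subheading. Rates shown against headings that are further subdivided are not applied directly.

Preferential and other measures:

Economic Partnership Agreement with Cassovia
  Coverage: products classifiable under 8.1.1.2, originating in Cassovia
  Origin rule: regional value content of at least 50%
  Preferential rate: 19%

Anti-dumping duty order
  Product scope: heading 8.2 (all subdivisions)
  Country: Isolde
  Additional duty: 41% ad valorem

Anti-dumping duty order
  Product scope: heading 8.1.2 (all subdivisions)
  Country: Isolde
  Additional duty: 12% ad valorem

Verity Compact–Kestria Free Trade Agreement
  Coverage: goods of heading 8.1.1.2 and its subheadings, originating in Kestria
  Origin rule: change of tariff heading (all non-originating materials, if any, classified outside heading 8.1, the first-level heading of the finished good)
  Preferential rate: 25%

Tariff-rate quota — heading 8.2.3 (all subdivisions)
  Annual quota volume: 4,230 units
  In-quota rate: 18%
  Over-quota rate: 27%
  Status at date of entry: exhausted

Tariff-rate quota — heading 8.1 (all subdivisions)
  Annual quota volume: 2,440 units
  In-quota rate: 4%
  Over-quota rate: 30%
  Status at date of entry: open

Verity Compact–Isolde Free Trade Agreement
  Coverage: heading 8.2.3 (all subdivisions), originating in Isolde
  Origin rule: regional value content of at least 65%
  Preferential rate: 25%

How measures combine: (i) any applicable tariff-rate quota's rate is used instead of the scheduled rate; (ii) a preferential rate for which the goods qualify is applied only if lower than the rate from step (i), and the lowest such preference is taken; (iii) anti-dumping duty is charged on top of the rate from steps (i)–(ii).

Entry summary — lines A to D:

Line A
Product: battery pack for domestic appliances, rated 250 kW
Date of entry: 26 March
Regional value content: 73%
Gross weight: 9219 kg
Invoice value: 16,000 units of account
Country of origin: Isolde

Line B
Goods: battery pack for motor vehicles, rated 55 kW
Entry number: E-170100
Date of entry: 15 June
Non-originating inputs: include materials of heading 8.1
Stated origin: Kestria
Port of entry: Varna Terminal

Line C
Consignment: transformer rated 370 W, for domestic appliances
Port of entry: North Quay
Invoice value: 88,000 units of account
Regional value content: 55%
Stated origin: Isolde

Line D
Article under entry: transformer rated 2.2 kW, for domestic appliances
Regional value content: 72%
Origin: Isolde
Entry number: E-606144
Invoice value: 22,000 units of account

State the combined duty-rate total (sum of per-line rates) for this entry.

124%

Line A: battery pack → 8.1; rated 250 kW → 8.1.1; for domestic appliances → 8.1.1.1. Scheduled 20%. quota on 8.1 open → in-quota 4%; Isolde agreement on 8.2.3: 8.1.1.1 not covered. → 4%.
Line B: battery pack → 8.1; rated 55 kW → 8.1.2; for motor vehicles → 8.1.2.1. Scheduled 3%. quota on 8.1 open → in-quota 4%; Kestria agreement on 8.1.1.2: 8.1.2.1 not covered. → 4%.
Line C: transformer → 8.2; rated 370 W → 8.2.1; for domestic appliances → 8.2.1.3. Scheduled 9%. Isolde agreement on 8.2.3: 8.2.1.3 not covered; anti-dumping (Isolde, 8.2): +41%; total 9% + 41% = 50%. → 50%.
Line D: transformer → 8.2; rated 2.2 kW → 8.2.3; for domestic appliances → 8.2.3.2. Scheduled 22%. quota on 8.2.3 exhausted → over-quota 27%; Isolde agreement on 8.2.3: RVC ≥ 65% → 25% available; preferential 25%; anti-dumping (Isolde, 8.2): +41%; total 25% + 41% = 66%. → 66%.
Sum: 4% + 4% + 50% + 66% = 124%.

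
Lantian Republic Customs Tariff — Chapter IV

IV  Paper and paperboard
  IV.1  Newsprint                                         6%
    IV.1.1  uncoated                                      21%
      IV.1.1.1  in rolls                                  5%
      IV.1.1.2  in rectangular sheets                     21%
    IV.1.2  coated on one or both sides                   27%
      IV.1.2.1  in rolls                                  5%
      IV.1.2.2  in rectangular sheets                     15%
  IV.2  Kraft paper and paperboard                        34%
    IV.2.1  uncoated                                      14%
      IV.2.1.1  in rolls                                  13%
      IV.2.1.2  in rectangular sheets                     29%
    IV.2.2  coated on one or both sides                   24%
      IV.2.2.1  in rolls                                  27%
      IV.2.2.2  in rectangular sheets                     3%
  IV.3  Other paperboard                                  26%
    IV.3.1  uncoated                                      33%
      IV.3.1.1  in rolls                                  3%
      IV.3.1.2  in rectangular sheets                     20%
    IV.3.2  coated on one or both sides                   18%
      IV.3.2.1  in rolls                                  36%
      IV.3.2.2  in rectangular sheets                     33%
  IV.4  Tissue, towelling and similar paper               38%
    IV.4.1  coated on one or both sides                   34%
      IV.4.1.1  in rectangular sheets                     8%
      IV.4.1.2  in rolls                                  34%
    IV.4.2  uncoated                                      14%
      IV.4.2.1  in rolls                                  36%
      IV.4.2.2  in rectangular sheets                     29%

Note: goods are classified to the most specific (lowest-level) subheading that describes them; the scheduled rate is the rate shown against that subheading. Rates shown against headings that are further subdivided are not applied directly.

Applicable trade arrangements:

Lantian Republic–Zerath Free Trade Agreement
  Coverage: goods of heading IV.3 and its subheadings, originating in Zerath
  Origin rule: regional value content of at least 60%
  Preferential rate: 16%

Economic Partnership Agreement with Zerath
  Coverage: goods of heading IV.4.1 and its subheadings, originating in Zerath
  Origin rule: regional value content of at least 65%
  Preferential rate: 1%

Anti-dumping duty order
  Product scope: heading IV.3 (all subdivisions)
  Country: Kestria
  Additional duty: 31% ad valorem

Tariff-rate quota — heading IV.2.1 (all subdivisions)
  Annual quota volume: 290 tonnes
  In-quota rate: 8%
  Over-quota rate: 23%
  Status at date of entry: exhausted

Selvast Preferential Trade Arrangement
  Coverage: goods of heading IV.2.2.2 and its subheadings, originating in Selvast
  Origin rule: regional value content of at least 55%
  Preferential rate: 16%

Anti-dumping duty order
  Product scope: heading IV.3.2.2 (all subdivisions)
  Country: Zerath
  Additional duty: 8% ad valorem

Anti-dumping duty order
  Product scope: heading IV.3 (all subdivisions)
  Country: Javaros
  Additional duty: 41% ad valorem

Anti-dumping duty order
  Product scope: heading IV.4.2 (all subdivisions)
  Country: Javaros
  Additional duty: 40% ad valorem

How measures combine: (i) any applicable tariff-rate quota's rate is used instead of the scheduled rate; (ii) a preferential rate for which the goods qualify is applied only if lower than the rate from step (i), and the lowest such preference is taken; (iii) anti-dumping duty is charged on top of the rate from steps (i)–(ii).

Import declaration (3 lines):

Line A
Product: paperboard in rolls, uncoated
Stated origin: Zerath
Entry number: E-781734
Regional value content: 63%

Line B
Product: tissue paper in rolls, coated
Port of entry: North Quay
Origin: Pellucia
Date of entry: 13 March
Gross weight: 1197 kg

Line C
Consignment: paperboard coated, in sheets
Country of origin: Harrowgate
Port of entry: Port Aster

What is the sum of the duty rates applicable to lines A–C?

70%

Line A: paperboard → IV.3; uncoated → IV.3.1; in rolls → IV.3.1.1. Scheduled 3%. Zerath agreement on IV.3: RVC ≥ 60% → 16% available; Zerath agreement on IV.4.1: IV.3.1.1 not covered; preference 16% not lower than 3% → no reduction. → 3%.
Line B: tissue paper → IV.4; coated → IV.4.1; in rolls → IV.4.1.2. Scheduled 34%. No special measure applies. → 34%.
Line C: paperboard → IV.3; coated → IV.3.2; in sheets → IV.3.2.2. Scheduled 33%. No special measure applies. → 33%.
Sum: 3% + 34% + 33% = 70%.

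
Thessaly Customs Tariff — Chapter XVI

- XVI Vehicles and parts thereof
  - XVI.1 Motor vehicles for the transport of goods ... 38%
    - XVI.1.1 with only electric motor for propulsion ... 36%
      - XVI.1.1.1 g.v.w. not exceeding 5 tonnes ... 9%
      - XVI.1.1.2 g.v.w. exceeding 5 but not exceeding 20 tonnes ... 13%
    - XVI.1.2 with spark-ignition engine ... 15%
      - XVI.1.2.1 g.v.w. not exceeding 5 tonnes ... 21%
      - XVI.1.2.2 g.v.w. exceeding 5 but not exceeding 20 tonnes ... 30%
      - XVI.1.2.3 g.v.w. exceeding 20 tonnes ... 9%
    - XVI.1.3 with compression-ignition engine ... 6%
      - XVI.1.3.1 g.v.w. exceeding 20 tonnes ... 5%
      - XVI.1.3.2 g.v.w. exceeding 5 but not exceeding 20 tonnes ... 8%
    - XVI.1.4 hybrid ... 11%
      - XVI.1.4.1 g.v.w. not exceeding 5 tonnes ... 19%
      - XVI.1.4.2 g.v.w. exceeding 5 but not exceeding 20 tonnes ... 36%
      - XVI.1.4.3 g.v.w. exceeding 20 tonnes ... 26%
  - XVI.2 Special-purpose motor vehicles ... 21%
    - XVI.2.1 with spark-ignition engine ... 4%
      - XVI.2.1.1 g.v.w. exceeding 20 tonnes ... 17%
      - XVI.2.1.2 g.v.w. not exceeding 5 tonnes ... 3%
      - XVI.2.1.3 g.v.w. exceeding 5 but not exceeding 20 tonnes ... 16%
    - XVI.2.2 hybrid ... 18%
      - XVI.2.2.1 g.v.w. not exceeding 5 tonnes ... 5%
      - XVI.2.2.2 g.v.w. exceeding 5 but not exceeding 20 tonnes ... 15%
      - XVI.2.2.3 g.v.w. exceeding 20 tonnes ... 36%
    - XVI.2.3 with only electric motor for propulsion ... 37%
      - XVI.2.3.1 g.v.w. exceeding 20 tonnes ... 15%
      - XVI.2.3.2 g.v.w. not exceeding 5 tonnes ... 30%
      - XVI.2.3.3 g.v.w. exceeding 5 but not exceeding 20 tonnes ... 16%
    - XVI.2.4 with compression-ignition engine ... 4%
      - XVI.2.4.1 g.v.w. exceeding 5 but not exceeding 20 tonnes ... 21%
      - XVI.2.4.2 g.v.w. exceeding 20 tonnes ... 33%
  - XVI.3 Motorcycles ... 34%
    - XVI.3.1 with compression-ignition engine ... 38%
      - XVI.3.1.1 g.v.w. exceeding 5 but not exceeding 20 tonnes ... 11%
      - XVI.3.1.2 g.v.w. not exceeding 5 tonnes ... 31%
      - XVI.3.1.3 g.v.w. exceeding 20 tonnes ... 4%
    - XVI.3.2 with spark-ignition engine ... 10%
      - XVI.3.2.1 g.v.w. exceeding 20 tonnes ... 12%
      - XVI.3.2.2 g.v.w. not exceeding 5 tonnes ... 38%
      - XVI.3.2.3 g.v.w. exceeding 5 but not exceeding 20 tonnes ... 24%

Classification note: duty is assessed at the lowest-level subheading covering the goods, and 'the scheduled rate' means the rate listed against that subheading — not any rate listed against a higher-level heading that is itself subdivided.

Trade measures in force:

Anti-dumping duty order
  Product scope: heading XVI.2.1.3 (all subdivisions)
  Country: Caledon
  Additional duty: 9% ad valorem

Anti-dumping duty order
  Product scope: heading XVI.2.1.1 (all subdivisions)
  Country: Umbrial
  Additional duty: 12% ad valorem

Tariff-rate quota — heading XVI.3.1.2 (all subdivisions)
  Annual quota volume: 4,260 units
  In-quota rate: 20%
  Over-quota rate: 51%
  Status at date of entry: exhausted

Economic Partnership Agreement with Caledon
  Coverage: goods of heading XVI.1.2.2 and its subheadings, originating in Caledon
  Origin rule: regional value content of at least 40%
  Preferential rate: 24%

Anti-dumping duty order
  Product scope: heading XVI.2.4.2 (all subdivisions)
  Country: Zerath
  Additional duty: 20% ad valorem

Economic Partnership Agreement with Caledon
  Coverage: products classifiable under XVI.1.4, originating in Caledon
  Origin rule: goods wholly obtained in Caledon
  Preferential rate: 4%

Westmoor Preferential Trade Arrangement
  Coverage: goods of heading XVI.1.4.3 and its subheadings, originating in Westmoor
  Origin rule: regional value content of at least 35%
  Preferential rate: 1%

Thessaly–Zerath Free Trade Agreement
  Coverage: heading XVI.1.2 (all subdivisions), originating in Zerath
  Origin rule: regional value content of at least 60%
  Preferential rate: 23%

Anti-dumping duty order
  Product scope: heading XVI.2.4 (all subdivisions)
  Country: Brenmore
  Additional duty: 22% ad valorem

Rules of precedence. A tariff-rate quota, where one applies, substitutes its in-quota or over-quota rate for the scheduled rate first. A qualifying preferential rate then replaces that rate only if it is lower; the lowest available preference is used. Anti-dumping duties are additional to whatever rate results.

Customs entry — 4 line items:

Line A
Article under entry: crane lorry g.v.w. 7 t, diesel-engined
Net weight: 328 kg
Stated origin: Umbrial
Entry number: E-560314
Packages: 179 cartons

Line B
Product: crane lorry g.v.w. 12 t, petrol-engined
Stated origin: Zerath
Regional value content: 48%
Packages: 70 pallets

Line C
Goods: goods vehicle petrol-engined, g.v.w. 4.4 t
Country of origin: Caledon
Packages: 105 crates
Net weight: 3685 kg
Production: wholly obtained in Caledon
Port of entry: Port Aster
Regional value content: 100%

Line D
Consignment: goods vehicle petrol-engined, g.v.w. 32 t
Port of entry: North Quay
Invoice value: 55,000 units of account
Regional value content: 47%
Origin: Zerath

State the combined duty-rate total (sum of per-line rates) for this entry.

67%

Line A: crane lorry → XVI.2; diesel-engined → XVI.2.4; g.v.w. 7 t → XVI.2.4.1. Scheduled 21%. No special measure applies. → 21%.
Line B: crane lorry → XVI.2; petrol-engined → XVI.2.1; g.v.w. 12 t → XVI.2.1.3. Scheduled 16%. Zerath agreement on XVI.1.2: XVI.2.1.3 not covered. → 16%.
Line C: goods vehicle → XVI.1; petrol-engined → XVI.1.2; g.v.w. 4.4 t → XVI.1.2.1. Scheduled 21%. Caledon agreement on XVI.1.2.2: XVI.1.2.1 not covered; Caledon agreement on XVI.1.4: XVI.1.2.1 not covered. → 21%.
Line D: goods vehicle → XVI.1; petrol-engined → XVI.1.2; g.v.w. 32 t → XVI.1.2.3. Scheduled 9%. Zerath agreement on XVI.1.2: RVC < 60%. → 9%.
Sum: 21% + 16% + 21% + 9% = 67%.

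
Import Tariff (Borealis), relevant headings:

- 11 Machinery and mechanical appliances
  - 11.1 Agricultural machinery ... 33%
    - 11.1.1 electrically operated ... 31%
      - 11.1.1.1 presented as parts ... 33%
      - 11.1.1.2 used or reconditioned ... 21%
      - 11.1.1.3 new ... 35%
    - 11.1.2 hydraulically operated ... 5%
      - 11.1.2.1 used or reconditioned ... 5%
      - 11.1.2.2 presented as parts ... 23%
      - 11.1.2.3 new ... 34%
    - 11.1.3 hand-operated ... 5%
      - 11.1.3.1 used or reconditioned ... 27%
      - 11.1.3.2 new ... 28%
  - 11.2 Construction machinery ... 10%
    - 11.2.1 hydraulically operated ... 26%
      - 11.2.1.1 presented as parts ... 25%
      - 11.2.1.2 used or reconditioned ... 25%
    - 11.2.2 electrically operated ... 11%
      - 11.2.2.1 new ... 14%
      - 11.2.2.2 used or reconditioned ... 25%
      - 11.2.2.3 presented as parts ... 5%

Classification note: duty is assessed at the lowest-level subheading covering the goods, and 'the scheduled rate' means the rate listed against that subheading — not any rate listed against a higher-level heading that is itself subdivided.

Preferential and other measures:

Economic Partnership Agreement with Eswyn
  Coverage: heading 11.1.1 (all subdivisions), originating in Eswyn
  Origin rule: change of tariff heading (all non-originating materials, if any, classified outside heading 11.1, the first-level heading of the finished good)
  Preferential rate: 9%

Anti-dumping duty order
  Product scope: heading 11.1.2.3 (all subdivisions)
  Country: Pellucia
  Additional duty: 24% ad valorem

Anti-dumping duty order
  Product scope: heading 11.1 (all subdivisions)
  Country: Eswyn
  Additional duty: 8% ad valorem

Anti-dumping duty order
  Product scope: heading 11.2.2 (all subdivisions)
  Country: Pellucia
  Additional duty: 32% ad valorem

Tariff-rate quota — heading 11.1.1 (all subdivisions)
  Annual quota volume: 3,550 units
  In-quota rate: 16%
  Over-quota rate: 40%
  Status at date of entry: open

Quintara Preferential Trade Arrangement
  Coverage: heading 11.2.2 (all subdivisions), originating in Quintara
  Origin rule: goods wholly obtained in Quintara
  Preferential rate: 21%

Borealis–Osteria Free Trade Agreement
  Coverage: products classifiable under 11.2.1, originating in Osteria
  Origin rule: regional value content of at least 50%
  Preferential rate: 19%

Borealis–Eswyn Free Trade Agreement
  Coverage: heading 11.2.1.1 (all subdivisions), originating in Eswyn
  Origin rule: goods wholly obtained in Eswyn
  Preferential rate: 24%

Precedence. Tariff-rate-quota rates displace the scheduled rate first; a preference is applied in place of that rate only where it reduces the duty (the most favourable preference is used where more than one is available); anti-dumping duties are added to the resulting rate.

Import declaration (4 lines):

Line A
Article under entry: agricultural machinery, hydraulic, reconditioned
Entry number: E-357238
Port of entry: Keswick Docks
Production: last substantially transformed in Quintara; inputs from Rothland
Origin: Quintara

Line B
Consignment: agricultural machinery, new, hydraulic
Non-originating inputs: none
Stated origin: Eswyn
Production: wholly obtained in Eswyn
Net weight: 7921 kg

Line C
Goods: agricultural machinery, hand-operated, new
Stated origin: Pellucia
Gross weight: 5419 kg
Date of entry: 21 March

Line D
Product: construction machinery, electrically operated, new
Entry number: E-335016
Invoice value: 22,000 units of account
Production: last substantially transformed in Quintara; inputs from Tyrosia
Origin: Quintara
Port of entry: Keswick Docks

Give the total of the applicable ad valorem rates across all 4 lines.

89%

Line A: agricultural → 11.1; hydraulic → 11.1.2; reconditioned → 11.1.2.1. Scheduled 5%. Quintara agreement on 11.2.2: 11.1.2.1 not covered. → 5%.
Line B: agricultural → 11.1; hydraulic → 11.1.2; new → 11.1.2.3. Scheduled 34%. Eswyn agreement on 11.1.1: 11.1.2.3 not covered; Eswyn agreement on 11.2.1.1: 11.1.2.3 not covered; anti-dumping (Eswyn, 11.1): +8%; total 34% + 8% = 42%. → 42%.
Line C: agricultural → 11.1; hand-operated → 11.1.3; new → 11.1.3.2. Scheduled 28%. No special measure applies. → 28%.
Line D: construction → 11.2; electrically operated → 11.2.2; new → 11.2.2.1. Scheduled 14%. Quintara agreement on 11.2.2: not wholly obtained. → 14%.
Sum: 5% + 42% + 28% + 14% = 89%.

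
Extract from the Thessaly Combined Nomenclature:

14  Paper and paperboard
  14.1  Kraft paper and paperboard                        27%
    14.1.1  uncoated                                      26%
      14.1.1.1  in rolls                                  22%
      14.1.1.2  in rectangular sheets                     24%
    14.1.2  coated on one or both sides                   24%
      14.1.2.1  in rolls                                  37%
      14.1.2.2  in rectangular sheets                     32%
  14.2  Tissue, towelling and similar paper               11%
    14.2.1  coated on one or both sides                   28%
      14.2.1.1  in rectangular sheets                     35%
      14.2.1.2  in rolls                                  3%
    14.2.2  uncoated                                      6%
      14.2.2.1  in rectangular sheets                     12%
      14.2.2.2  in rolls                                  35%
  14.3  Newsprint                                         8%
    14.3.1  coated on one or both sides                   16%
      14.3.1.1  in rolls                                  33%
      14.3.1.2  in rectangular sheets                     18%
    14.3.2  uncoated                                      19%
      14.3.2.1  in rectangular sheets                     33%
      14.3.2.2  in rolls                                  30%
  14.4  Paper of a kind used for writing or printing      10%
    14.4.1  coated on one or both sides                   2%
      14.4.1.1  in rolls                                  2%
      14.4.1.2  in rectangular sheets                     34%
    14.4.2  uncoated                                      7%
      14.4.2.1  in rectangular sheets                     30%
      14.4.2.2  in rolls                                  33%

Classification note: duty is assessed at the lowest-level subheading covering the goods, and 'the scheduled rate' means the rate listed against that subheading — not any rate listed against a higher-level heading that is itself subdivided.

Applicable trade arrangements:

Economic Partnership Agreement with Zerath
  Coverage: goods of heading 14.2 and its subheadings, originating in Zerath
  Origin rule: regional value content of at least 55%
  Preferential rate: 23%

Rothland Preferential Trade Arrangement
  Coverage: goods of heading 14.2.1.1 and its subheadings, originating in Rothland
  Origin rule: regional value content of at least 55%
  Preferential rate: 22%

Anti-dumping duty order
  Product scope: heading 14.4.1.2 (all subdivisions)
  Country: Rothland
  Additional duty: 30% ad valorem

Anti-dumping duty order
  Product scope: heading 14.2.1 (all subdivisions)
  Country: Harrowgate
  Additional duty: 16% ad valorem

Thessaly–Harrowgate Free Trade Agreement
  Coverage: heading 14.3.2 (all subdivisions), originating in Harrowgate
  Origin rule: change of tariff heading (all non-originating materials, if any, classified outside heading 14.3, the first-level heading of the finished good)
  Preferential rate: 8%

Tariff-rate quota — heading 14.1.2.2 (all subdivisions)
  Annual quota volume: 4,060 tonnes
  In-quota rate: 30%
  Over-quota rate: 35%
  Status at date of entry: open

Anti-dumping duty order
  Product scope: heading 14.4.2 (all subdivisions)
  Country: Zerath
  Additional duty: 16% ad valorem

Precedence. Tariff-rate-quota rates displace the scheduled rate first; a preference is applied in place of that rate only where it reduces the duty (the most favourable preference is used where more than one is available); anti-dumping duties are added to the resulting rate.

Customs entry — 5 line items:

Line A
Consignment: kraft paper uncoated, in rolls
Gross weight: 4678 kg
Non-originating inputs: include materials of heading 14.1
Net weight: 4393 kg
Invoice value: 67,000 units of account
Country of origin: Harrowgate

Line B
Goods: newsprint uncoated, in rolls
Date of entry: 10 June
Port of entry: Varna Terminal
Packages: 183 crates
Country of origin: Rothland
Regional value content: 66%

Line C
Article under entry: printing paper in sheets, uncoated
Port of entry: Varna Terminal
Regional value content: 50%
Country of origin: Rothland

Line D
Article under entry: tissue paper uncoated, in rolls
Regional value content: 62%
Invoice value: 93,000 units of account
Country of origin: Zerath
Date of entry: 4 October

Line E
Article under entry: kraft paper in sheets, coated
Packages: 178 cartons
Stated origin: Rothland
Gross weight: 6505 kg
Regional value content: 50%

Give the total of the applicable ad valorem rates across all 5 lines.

135%

Line A: kraft paper → 14.1; uncoated → 14.1.1; in rolls → 14.1.1.1. Scheduled 22%. Harrowgate agreement on 14.3.2: 14.1.1.1 not covered. → 22%.
Line B: newsprint → 14.3; uncoated → 14.3.2; in rolls → 14.3.2.2. Scheduled 30%. Rothland agreement on 14.2.1.1: 14.3.2.2 not covered. → 30%.
Line C: printing paper → 14.4; uncoated → 14.4.2; in sheets → 14.4.2.1. Scheduled 30%. Rothland agreement on 14.2.1.1: 14.4.2.1 not covered. → 30%.
Line D: tissue paper → 14.2; uncoated → 14.2.2; in rolls → 14.2.2.2. Scheduled 35%. Zerath agreement on 14.2: RVC ≥ 55% → 23% available; preferential 23%. → 23%.
Line E: kraft paper → 14.1; coated → 14.1.2; in sheets → 14.1.2.2. Scheduled 32%. quota on 14.1.2.2 open → in-quota 30%; Rothland agreement on 14.2.1.1: 14.1.2.2 not covered. → 30%.
Sum: 22% + 30% + 30% + 23% + 30% = 135%.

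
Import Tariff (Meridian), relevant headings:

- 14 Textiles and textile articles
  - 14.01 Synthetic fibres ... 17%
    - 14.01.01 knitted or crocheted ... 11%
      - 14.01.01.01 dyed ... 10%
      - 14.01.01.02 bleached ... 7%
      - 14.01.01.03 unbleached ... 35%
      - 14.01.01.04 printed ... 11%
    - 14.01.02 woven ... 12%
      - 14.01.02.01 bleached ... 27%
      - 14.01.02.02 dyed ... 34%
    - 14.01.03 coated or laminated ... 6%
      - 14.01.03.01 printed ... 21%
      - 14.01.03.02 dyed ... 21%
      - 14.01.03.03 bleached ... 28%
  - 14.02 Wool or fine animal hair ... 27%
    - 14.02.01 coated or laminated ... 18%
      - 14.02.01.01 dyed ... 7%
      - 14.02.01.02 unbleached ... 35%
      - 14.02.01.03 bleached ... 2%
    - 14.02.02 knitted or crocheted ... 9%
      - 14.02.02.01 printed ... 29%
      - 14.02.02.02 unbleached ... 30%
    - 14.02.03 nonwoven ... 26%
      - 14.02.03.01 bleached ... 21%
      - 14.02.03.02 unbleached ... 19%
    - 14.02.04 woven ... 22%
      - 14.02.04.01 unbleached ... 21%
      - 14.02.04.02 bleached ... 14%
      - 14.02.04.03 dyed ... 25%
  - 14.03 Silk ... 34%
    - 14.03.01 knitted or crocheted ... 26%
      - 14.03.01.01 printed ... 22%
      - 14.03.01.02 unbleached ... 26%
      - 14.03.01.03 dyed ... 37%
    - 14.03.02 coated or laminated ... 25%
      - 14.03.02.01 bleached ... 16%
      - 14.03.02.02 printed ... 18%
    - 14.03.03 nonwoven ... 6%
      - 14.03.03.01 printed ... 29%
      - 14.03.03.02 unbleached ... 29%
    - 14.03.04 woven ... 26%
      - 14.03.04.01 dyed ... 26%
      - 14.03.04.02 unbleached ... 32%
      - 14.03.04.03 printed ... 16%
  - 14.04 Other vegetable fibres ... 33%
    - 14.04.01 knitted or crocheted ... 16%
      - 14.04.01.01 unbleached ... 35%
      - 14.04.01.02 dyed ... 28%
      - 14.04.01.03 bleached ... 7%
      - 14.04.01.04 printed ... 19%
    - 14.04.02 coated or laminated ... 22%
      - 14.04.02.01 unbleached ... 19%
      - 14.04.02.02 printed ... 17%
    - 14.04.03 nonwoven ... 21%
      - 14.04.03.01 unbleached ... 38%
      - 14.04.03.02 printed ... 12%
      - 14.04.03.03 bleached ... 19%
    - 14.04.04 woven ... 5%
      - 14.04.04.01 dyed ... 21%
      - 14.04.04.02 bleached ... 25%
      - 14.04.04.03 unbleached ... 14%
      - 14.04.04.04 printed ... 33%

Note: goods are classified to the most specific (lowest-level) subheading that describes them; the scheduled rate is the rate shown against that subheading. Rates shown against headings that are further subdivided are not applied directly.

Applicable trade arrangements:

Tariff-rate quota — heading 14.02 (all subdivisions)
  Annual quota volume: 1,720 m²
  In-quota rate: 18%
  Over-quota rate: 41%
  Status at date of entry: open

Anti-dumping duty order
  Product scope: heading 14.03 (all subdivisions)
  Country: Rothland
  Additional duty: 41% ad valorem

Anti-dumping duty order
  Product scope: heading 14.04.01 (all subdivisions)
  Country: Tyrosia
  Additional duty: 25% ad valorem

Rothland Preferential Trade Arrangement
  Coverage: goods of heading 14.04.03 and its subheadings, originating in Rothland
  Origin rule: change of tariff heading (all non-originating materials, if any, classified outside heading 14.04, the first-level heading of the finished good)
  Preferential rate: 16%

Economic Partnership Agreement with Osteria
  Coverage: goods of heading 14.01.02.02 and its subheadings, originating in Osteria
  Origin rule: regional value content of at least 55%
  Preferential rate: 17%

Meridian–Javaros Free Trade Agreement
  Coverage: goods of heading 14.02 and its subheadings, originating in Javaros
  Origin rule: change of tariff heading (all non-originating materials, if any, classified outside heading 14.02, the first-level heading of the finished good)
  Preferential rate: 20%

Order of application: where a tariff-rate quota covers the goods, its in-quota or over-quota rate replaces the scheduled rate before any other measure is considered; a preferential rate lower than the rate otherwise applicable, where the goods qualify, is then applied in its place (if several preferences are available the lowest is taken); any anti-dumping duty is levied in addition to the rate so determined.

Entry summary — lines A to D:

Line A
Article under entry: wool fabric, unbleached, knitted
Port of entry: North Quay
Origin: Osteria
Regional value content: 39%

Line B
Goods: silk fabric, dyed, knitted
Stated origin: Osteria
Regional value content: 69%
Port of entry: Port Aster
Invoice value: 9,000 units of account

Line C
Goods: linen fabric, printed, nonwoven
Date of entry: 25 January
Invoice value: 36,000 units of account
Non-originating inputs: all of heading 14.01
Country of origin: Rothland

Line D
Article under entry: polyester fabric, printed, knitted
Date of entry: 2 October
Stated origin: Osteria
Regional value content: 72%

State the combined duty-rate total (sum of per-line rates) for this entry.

78%

Line A: wool → 14.02; knitted → 14.02.02; unbleached → 14.02.02.02. Scheduled 30%. quota on 14.02 open → in-quota 18%; Osteria agreement on 14.01.02.02: 14.02.02.02 not covered. → 18%.
Line B: silk → 14.03; knitted → 14.03.01; dyed → 14.03.01.03. Scheduled 37%. Osteria agreement on 14.01.02.02: 14.03.01.03 not covered. → 37%.
Line C: linen → 14.04; nonwoven → 14.04.03; printed → 14.04.03.02. Scheduled 12%. Rothland agreement on 14.04.03: CTH met → 16% available; preference 16% not lower than 12% → no reduction. → 12%.
Line D: polyester → 14.01; knitted → 14.01.01; printed → 14.01.01.04. Scheduled 11%. Osteria agreement on 14.01.02.02: 14.01.01.04 not covered. → 11%.
Sum: 18% + 37% + 12% + 11% = 78%.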